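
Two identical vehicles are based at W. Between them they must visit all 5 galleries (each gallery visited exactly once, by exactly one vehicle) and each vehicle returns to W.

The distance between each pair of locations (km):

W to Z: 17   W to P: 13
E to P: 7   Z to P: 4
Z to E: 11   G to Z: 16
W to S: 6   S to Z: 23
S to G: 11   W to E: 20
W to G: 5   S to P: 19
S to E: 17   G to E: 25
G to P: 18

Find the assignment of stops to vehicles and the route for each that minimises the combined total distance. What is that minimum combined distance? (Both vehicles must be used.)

Check every non-empty split of the stops between the two vehicles; for each half take its own optimal tour:
  {S} + {G, Z, E, P}: 12 + 52 = 64
  {G} + {S, Z, E, P}: 10 + 51 = 61
  {S, G} + {Z, E, P}: 22 + 48 = 70
  {Z} + {S, G, E, P}: 34 + 53 = 87
  {S, Z} + {G, E, P}: 46 + 50 = 96
  {G, Z} + {S, E, P}: 38 + 43 = 81
  … (15 splits in total)
Best: vehicle 1 W → G → W = 10; vehicle 2 W → S → E → Z → P → W = 51; combined 61.

Minimum combined distance: 61 km.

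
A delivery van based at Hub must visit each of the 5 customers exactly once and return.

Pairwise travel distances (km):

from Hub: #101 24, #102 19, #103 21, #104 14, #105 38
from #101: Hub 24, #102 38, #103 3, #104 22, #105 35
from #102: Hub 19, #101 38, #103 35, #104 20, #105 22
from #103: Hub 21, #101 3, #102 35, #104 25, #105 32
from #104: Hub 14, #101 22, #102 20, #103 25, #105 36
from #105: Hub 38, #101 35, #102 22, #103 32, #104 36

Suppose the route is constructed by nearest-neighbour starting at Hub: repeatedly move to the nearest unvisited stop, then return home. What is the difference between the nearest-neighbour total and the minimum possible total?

From Hub: #104=14, #102=19, #103=21, #101=24, #105=38 → choose #104 (14).
From #104: #102=20, #101=22, #103=25, #105=36 → choose #102 (20).
From #102: #105=22, #103=35, #101=38 → choose #105 (22).
From #105: #103=32, #101=35 → choose #103 (32).
From #103: #101=3 → choose #101 (3).
NN route Hub → #104 → #102 → #105 → #103 → #101 → Hub costs 115.
Optimal: Hub → #102 → #105 → #103 → #101 → #104 → Hub costs 112 (by enumerating all 60 distinct tours).
Excess = 115 − 112 = 3.

The nearest-neighbour route is 3 km longer than optimal.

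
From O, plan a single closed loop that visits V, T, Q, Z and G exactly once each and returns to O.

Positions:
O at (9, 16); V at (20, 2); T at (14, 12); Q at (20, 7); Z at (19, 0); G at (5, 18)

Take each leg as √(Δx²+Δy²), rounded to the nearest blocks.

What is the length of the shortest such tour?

O → V → T → Q → Z → G → O: 18+12+8+7+23+4 = 72
O → V → T → Q → G → Z → O: 18+12+8+19+23+19 = 99
O → V → T → Z → Q → G → O: 18+12+13+7+19+4 = 73
O → V → T → Z → G → Q → O: 18+12+13+23+19+14 = 99
O → V → T → G → Q → Z → O: 18+12+11+19+7+19 = 86
O → V → T → G → Z → Q → O: 18+12+11+23+7+14 = 85
O → V → Q → T → Z → G → O: 18+5+8+13+23+4 = 71
O → V → Q → T → G → Z → O: 18+5+8+11+23+19 = 84
O → V → Q → Z → T → G → O: 18+5+7+13+11+4 = 58
O → V → Q → Z → G → T → O: 18+5+7+23+11+6 = 70
O → V → Q → G → T → Z → O: 18+5+19+11+13+19 = 85
O → V → Q → G → Z → T → O: 18+5+19+23+13+6 = 84
O → V → Z → T → Q → G → O: 18+2+13+8+19+4 = 64
O → V → Z → T → G → Q → O: 18+2+13+11+19+14 = 77
… (46 more)
O → T → Q → V → Z → G → O: 6+8+5+2+23+4 = 48  ← best
The minimum is 48.
One optimal route: O → T → Q → V → Z → G → O (or its reverse).

48 blocks — the shortest possible round trip.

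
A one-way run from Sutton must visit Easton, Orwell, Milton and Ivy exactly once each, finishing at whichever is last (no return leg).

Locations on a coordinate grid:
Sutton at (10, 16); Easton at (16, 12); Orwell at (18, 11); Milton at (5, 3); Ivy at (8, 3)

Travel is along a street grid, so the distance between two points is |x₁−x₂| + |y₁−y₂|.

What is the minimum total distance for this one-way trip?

There are 4! = 24 possible orderings.
Sutton - Easton - Orwell - Milton - Ivy: 10+3+21+3 = 37
Sutton - Easton - Orwell - Ivy - Milton: 10+3+18+3 = 34
Sutton - Easton - Milton - Orwell - Ivy: 10+20+21+18 = 69
Sutton - Easton - Milton - Ivy - Orwell: 10+20+3+18 = 51
Sutton - Easton - Ivy - Orwell - Milton: 10+17+18+21 = 66
Sutton - Easton - Ivy - Milton - Orwell: 10+17+3+21 = 51
Sutton - Orwell - Easton - Milton - Ivy: 13+3+20+3 = 39
Sutton - Orwell - Easton - Ivy - Milton: 13+3+17+3 = 36
Sutton - Orwell - Milton - Easton - Ivy: 13+21+20+17 = 71
Sutton - Orwell - Milton - Ivy - Easton: 13+21+3+17 = 54
Sutton - Orwell - Ivy - Easton - Milton: 13+18+17+20 = 68
Sutton - Orwell - Ivy - Milton - Easton: 13+18+3+20 = 54
Sutton - Milton - Easton - Orwell - Ivy: 18+20+3+18 = 59
Sutton - Milton - Easton - Ivy - Orwell: 18+20+17+18 = 73
… (10 more)
The minimum is 34.
One shortest path: Sutton → Easton → Orwell → Ivy → Milton.

Minimum one-way distance = 34.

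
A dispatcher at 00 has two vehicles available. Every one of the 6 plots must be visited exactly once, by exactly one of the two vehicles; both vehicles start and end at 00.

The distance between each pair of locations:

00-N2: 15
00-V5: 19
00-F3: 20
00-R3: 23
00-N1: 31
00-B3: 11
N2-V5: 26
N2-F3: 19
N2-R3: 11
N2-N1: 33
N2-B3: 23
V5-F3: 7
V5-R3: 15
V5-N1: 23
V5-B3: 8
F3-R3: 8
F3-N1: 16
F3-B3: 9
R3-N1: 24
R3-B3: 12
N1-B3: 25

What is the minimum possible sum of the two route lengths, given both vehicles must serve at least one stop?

There are 2^5 − 1 = 31 ways to divide the 6 stops into two non-empty groups. For each, the best each vehicle can do is its own shortest tour through its group:
  {N2} + {V5, F3, R3, N1, B3}: 30 + 89 = 119
  {V5} + {N2, F3, R3, N1, B3}: 38 + 86 = 124
  {N2, V5} + {F3, R3, N1, B3}: 60 + 78 = 138
  {F3} + {N2, V5, R3, N1, B3}: 40 + 92 = 132
  {N2, F3} + {V5, R3, N1, B3}: 54 + 89 = 143
  {V5, F3} + {N2, R3, N1, B3}: 46 + 86 = 132
  … (31 splits in total)
  {N2, V5, F3, R3, N1} + {B3}: 92 + 22 = 114  ← best
Best: vehicle 1 00 → N2 → R3 → F3 → N1 → V5 → 00 = 92; vehicle 2 00 → B3 → 00 = 22; combined 114.

114 — the smallest possible combined total.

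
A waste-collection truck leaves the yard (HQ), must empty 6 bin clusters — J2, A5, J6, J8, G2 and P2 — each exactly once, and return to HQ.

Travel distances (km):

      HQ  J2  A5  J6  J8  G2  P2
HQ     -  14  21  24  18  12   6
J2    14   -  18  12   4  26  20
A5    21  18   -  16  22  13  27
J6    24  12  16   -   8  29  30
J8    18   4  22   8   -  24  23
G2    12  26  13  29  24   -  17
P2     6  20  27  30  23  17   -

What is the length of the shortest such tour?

There are 360 distinct closed tours to check (reversals are equivalent).
HQ → J2 → A5 → J6 → J8 → G2 → P2 → HQ: 14+18+16+8+24+17+6 = 103
HQ → J2 → A5 → J6 → J8 → P2 → G2 → HQ: 14+18+16+8+23+17+12 = 108
HQ → J2 → A5 → J6 → G2 → J8 → P2 → HQ: 14+18+16+29+24+23+6 = 130
HQ → J2 → A5 → J6 → G2 → P2 → J8 → HQ: 14+18+16+29+17+23+18 = 135
HQ → J2 → A5 → J6 → P2 → J8 → G2 → HQ: 14+18+16+30+23+24+12 = 137
HQ → J2 → A5 → J6 → P2 → G2 → J8 → HQ: 14+18+16+30+17+24+18 = 137
HQ → J2 → A5 → J8 → J6 → G2 → P2 → HQ: 14+18+22+8+29+17+6 = 114
HQ → J2 → A5 → J8 → J6 → P2 → G2 → HQ: 14+18+22+8+30+17+12 = 121
… (352 more)
HQ → J2 → J8 → J6 → A5 → G2 → P2 → HQ: 14+4+8+16+13+17+6 = 78  ← best
The minimum is 78.
One optimal route: HQ → J2 → J8 → J6 → A5 → G2 → P2 → HQ (or its reverse).

Shortest round trip = 78 km.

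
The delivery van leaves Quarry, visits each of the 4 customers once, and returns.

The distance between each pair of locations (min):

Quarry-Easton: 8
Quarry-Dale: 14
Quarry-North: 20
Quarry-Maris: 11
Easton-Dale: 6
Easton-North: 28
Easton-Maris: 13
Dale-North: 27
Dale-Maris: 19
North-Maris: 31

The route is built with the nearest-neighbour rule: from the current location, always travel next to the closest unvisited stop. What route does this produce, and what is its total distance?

Quarry → [Easton:8 / Maris:11 / Dale:14 / North:20] → Easton (8)
Easton → [Dale:6 / Maris:13 / North:28] → Dale (6)
Dale → [Maris:19 / North:27] → Maris (19)
Maris → [North:31] → North (31)
Return North→Quarry: 20.
Total = 8 + 6 + 19 + 31 + 20 = 84.

84 min along Quarry → Easton → Dale → Maris → North → Quarry.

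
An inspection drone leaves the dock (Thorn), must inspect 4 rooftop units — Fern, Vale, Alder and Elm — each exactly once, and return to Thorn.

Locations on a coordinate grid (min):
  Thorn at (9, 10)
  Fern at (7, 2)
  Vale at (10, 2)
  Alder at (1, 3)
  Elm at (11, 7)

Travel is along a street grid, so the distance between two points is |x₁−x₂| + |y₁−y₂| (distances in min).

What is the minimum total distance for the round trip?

There are 12 distinct closed tours to check (reversals are equivalent).
Thorn → Fern → Vale → Alder → Elm → Thorn: 10+3+10+14+5 = 42
Thorn → Fern → Vale → Elm → Alder → Thorn: 10+3+6+14+15 = 48
Thorn → Fern → Alder → Vale → Elm → Thorn: 10+7+10+6+5 = 38
Thorn → Fern → Alder → Elm → Vale → Thorn: 10+7+14+6+9 = 46
Thorn → Fern → Elm → Vale → Alder → Thorn: 10+9+6+10+15 = 50
Thorn → Fern → Elm → Alder → Vale → Thorn: 10+9+14+10+9 = 52
Thorn → Vale → Fern → Alder → Elm → Thorn: 9+3+7+14+5 = 38
Thorn → Vale → Fern → Elm → Alder → Thorn: 9+3+9+14+15 = 50
Thorn → Vale → Alder → Fern → Elm → Thorn: 9+10+7+9+5 = 40
Thorn → Vale → Elm → Fern → Alder → Thorn: 9+6+9+7+15 = 46
Thorn → Alder → Fern → Vale → Elm → Thorn: 15+7+3+6+5 = 36
Thorn → Alder → Vale → Fern → Elm → Thorn: 15+10+3+9+5 = 42
The minimum is 36.
One optimal route: Thorn → Alder → Fern → Vale → Elm → Thorn (or its reverse).

Shortest round trip = 36 min.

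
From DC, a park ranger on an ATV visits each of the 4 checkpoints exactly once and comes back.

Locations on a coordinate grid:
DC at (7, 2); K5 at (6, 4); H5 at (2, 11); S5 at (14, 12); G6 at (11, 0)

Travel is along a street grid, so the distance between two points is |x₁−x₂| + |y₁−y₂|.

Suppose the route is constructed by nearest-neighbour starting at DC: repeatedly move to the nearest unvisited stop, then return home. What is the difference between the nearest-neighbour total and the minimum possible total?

Excess over optimum: 6.

From DC: K5=3, G6=6, H5=14, S5=17 → choose K5 (3).
From K5: G6=9, H5=11, S5=16 → choose G6 (9).
From G6: S5=15, H5=20 → choose S5 (15).
From S5: H5=13 → choose H5 (13).
NN route DC → K5 → G6 → S5 → H5 → DC costs 54.
Optimal: DC → K5 → H5 → S5 → G6 → DC costs 48 (by enumerating all 12 distinct tours).
Excess = 54 − 48 = 6.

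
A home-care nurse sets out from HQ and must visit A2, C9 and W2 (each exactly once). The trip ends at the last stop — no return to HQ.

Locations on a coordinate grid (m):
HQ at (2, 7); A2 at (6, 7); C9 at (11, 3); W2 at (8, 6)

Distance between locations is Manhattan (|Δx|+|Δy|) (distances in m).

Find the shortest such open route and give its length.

13 m — the minimum one-way total.

There are 3! = 6 possible orderings.
HQ → A2 → C9 → W2: 4+9+6 = 19
HQ → A2 → W2 → C9: 4+3+6 = 13
HQ → C9 → A2 → W2: 13+9+3 = 25
HQ → C9 → W2 → A2: 13+6+3 = 22
HQ → W2 → A2 → C9: 7+3+9 = 19
HQ → W2 → C9 → A2: 7+6+9 = 22
The minimum is 13.
One shortest path: HQ → A2 → W2 → C9.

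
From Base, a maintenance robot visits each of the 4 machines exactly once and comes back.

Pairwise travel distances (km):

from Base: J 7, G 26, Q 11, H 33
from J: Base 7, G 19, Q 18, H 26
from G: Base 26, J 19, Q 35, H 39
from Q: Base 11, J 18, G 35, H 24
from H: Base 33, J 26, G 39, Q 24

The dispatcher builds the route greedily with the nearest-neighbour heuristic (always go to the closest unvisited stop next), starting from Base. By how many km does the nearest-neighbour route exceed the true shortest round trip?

The nearest-neighbour route is 14 km longer than optimal.

Base: J=7, Q=11, G=26, H=33 ⇒ J
J: Q=18, G=19, H=26 ⇒ Q
Q: H=24, G=35 ⇒ H
H: G=39 ⇒ G
NN route Base → J → Q → H → G → Base costs 114.
Optimal: Base → J → G → H → Q → Base costs 100 (by enumerating all 12 distinct tours).
Excess = 114 − 100 = 14.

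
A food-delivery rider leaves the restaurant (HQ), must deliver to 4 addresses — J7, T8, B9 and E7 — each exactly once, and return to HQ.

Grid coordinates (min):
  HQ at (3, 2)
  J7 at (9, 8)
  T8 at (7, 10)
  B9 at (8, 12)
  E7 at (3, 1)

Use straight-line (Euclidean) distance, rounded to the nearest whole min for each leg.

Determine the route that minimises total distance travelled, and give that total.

There are 12 distinct closed tours to check (reversals are equivalent).
HQ-J7-T8-B9-E7-HQ: 8+3+2+12+1 = 26
HQ-J7-T8-E7-B9-HQ: 8+3+10+12+11 = 44
HQ-J7-B9-T8-E7-HQ: 8+4+2+10+1 = 25
HQ-J7-B9-E7-T8-HQ: 8+4+12+10+9 = 43
HQ-J7-E7-T8-B9-HQ: 8+9+10+2+11 = 40
HQ-J7-E7-B9-T8-HQ: 8+9+12+2+9 = 40
HQ-T8-J7-B9-E7-HQ: 9+3+4+12+1 = 29
HQ-T8-J7-E7-B9-HQ: 9+3+9+12+11 = 44
HQ-T8-B9-J7-E7-HQ: 9+2+4+9+1 = 25
HQ-T8-E7-J7-B9-HQ: 9+10+9+4+11 = 43
HQ-B9-J7-T8-E7-HQ: 11+4+3+10+1 = 29
HQ-B9-T8-J7-E7-HQ: 11+2+3+9+1 = 26
The minimum is 25.
One optimal route: HQ → J7 → B9 → T8 → E7 → HQ (or its reverse).

Shortest round trip = 25 min.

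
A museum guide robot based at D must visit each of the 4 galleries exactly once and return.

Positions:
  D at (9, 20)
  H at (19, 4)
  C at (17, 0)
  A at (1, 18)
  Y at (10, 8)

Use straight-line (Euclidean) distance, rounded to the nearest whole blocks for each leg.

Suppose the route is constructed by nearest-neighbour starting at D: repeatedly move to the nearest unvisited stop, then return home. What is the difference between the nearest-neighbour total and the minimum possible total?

From D: A=8, Y=12, H=19, C=22 → choose A (8).
From A: Y=13, H=23, C=24 → choose Y (13).
From Y: H=10, C=11 → choose H (10).
From H: C=4 → choose C (4).
NN route D → A → Y → H → C → D costs 57.
Optimal: D → H → C → Y → A → D costs 55 (by enumerating all 12 distinct tours).
Excess = 57 − 55 = 2.

The nearest-neighbour route is 2 blocks longer than optimal.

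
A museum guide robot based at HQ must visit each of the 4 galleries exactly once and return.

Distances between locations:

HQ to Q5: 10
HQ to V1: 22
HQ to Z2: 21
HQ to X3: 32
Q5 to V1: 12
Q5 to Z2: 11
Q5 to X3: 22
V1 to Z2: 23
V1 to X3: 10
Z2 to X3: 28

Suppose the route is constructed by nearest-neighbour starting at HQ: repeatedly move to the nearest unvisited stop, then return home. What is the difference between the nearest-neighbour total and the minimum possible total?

The nearest-neighbour route is 5 longer than optimal.

From HQ: Q5=10, Z2=21, V1=22, X3=32 → choose Q5 (10).
From Q5: Z2=11, V1=12, X3=22 → choose Z2 (11).
From Z2: V1=23, X3=28 → choose V1 (23).
From V1: X3=10 → choose X3 (10).
NN route HQ → Q5 → Z2 → V1 → X3 → HQ costs 86.
Optimal: HQ → Q5 → V1 → X3 → Z2 → HQ costs 81 (by enumerating all 12 distinct tours).
Excess = 86 − 81 = 5.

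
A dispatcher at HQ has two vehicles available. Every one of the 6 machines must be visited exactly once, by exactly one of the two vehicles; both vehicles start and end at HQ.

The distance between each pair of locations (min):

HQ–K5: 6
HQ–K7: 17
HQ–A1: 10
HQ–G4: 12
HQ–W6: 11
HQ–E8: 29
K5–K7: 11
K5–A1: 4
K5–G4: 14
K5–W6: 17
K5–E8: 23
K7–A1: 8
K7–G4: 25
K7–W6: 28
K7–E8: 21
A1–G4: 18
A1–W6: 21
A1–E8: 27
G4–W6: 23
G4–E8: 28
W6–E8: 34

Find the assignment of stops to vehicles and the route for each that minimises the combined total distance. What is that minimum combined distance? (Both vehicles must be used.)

101 min — the smallest possible combined total.

Try each way of splitting the stops between the two vehicles (each non-empty) and, for each split, find the best tour for each vehicle:
  {K5} + {K7, A1, G4, W6, E8}: 12 + 101 = 113
  {K7} + {K5, A1, G4, W6, E8}: 34 + 99 = 133
  {K5, K7} + {A1, G4, W6, E8}: 34 + 99 = 133
  {A1} + {K5, K7, G4, W6, E8}: 20 + 100 = 120
  {K5, A1} + {K7, G4, W6, E8}: 20 + 100 = 120
  {K7, A1} + {K5, G4, W6, E8}: 35 + 91 = 126
  … (31 splits in total)
  {W6} + {K5, K7, A1, G4, E8}: 22 + 79 = 101  ← best
Best: vehicle 1 HQ → W6 → HQ = 22; vehicle 2 HQ → K5 → A1 → K7 → E8 → G4 → HQ = 79; combined 101.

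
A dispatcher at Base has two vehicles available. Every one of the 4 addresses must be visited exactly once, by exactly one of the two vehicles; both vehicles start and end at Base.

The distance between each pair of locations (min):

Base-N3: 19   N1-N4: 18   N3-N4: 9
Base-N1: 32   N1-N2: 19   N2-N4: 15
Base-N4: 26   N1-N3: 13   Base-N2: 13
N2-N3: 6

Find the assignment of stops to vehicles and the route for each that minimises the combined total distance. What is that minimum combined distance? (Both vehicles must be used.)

Check every non-empty split of the stops between the two vehicles; for each half take its own optimal tour:
  {N1} + {N2, N3, N4}: 64 + 54 = 118
  {N2} + {N1, N3, N4}: 26 + 76 = 102
  {N1, N2} + {N3, N4}: 64 + 54 = 118
  {N3} + {N1, N2, N4}: 38 + 76 = 114
  {N1, N3} + {N2, N4}: 64 + 54 = 118
  {N2, N3} + {N1, N4}: 38 + 76 = 114
  … (7 splits in total)
Best: vehicle 1 Base → N2 → Base = 26; vehicle 2 Base → N3 → N1 → N4 → Base = 76; combined 102.

102 min — the smallest possible combined total.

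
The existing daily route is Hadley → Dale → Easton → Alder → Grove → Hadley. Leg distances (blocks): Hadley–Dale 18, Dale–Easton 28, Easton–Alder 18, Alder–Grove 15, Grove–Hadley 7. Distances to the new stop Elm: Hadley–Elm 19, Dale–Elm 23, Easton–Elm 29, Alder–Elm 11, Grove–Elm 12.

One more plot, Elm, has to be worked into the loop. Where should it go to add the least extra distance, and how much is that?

Minimum extra distance: 8 blocks, inserting Elm between Alder and Grove.

Insertion cost between consecutive stops i–j is d(i,Elm) + d(Elm,j) − d(i,j):
  between Hadley and Dale: 19 + 23 − 18 = 24
  between Dale and Easton: 23 + 29 − 28 = 24
  between Easton and Alder: 29 + 11 − 18 = 22
  between Alder and Grove: 11 + 12 − 15 = 8
  between Grove and Hadley: 12 + 19 − 7 = 24
Cheapest insertion is between Alder and Grove, adding 8.
New total = 86 + 8 = 94.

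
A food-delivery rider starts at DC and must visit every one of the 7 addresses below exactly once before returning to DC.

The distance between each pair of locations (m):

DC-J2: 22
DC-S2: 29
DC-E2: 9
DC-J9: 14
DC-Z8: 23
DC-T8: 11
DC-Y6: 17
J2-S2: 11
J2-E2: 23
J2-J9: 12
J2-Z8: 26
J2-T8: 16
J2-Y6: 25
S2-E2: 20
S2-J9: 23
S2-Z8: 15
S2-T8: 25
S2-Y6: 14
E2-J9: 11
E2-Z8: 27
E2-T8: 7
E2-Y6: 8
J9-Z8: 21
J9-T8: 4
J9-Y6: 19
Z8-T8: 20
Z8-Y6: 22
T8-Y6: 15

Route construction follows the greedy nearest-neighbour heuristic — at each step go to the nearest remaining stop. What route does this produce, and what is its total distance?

102 m along DC → E2 → T8 → J9 → J2 → S2 → Y6 → Z8 → DC.

From DC: distances to unvisited — E2=9, T8=11, J9=14, Y6=17, J2=22, Z8=23, S2=29. Nearest is E2 (9).
From E2: distances to unvisited — T8=7, Y6=8, J9=11, S2=20, J2=23, Z8=27. Nearest is T8 (7).
From T8: distances to unvisited — J9=4, Y6=15, J2=16, Z8=20, S2=25. Nearest is J9 (4).
From J9: distances to unvisited — J2=12, Y6=19, Z8=21, S2=23. Nearest is J2 (12).
From J2: distances to unvisited — S2=11, Y6=25, Z8=26. Nearest is S2 (11).
From S2: distances to unvisited — Y6=14, Z8=15. Nearest is Y6 (14).
From Y6: distances to unvisited — Z8=22. Nearest is Z8 (22).
Return Z8→DC: 23.
Total = 9 + 7 + 4 + 12 + 11 + 14 + 22 + 23 = 102.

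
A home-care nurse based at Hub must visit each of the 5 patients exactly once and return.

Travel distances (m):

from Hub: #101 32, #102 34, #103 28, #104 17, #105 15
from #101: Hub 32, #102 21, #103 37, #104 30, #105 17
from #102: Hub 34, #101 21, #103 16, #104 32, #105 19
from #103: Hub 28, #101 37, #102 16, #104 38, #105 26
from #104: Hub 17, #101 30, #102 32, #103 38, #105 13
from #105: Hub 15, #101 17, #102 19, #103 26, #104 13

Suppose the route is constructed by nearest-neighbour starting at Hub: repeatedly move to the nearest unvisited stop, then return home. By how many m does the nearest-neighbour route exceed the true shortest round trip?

Excess over optimum: 11 m.

From Hub: #105=15, #104=17, #103=28, #101=32, #102=34 → choose #105 (15).
From #105: #104=13, #101=17, #102=19, #103=26 → choose #104 (13).
From #104: #101=30, #102=32, #103=38 → choose #101 (30).
From #101: #102=21, #103=37 → choose #102 (21).
From #102: #103=16 → choose #103 (16).
NN route Hub → #105 → #104 → #101 → #102 → #103 → Hub costs 123.
Optimal: Hub → #103 → #102 → #101 → #105 → #104 → Hub costs 112 (by enumerating all 60 distinct tours).
Excess = 123 − 112 = 11.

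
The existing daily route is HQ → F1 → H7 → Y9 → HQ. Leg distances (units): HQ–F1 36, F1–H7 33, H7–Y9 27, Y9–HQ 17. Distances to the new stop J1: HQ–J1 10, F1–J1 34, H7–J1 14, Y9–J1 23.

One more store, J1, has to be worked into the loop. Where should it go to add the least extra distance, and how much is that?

Minimum extra distance: 8, inserting J1 between HQ and F1.

Insertion cost between consecutive stops i–j is d(i,J1) + d(J1,j) − d(i,j):
  between HQ and F1: 10 + 34 − 36 = 8
  between F1 and H7: 34 + 14 − 33 = 15
  between H7 and Y9: 14 + 23 − 27 = 10
  between Y9 and HQ: 23 + 10 − 17 = 16
Cheapest insertion is between HQ and F1, adding 8.
New total = 113 + 8 = 121.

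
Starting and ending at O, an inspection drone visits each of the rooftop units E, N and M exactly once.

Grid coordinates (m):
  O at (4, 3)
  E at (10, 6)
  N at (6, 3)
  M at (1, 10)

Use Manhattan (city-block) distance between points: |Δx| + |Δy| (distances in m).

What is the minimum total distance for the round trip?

With 3 stops there are 3!/2 = 3 distinct round trips (a route and its reverse cost the same).
O-E-N-M-O: 9+7+12+10 = 38
O-E-M-N-O: 9+13+12+2 = 36
O-N-E-M-O: 2+7+13+10 = 32
The minimum is 32.
One optimal route: O → N → E → M → O (or its reverse).

Minimum total distance: 32 m.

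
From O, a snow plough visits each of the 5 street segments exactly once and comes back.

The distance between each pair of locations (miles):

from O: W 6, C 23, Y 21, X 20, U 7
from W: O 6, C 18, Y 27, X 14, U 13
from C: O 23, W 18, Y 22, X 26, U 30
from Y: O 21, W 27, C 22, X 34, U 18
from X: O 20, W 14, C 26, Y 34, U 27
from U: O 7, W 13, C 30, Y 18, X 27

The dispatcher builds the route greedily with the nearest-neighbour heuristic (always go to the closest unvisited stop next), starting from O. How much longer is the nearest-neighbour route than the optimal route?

The nearest-neighbour route is 12 miles longer than optimal.

From O: W=6, U=7, X=20, Y=21, C=23 → choose W (6).
From W: U=13, X=14, C=18, Y=27 → choose U (13).
From U: Y=18, X=27, C=30 → choose Y (18).
From Y: C=22, X=34 → choose C (22).
From C: X=26 → choose X (26).
NN route O → W → U → Y → C → X → O costs 105.
Optimal: O → W → X → C → Y → U → O costs 93 (by enumerating all 60 distinct tours).
Excess = 105 − 93 = 12.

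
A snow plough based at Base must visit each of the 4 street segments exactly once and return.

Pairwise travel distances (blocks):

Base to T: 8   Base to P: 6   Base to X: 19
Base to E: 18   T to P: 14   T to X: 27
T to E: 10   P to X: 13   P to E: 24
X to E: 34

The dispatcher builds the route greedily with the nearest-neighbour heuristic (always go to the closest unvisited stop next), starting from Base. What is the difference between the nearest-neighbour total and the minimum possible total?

The nearest-neighbour route is 3 blocks longer than optimal.

Base: P=6, T=8, E=18, X=19 ⇒ P
P: X=13, T=14, E=24 ⇒ X
X: T=27, E=34 ⇒ T
T: E=10 ⇒ E
NN route Base → P → X → T → E → Base costs 74.
Optimal: Base → T → E → X → P → Base costs 71 (by enumerating all 12 distinct tours).
Excess = 74 − 71 = 3.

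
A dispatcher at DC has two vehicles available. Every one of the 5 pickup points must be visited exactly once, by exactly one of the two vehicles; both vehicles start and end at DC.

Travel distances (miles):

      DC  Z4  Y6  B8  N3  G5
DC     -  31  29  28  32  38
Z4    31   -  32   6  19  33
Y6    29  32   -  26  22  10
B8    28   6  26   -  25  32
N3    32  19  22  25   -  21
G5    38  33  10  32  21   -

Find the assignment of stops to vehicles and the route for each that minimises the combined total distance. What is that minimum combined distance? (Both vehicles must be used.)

There are 2^4 − 1 = 15 ways to divide the 5 stops into two non-empty groups. For each, the best each vehicle can do is its own shortest tour through its group:
  {Z4} + {Y6, B8, N3, G5}: 62 + 113 = 175
  {Y6} + {Z4, B8, N3, G5}: 58 + 112 = 170
  {Z4, Y6} + {B8, N3, G5}: 92 + 112 = 204
  {B8} + {Z4, Y6, N3, G5}: 56 + 110 = 166
  {Z4, B8} + {Y6, N3, G5}: 65 + 92 = 157
  {Y6, B8} + {Z4, N3, G5}: 83 + 109 = 192
  … (15 splits in total)
Best: vehicle 1 DC → Z4 → B8 → DC = 65; vehicle 2 DC → Y6 → G5 → N3 → DC = 92; combined 157.

Minimum combined distance: 157 miles.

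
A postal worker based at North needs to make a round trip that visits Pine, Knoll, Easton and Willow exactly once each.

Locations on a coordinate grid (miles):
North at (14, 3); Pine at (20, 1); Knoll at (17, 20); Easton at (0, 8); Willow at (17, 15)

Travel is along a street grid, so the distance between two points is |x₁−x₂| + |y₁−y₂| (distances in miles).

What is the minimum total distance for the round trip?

Shortest round trip = 78 miles.

There are 12 distinct closed tours to check (reversals are equivalent).
North - Pine - Knoll - Easton - Willow - North: 8+22+29+24+15 = 98
North - Pine - Knoll - Willow - Easton - North: 8+22+5+24+19 = 78
North - Pine - Easton - Knoll - Willow - North: 8+27+29+5+15 = 84
North - Pine - Easton - Willow - Knoll - North: 8+27+24+5+20 = 84
North - Pine - Willow - Knoll - Easton - North: 8+17+5+29+19 = 78
North - Pine - Willow - Easton - Knoll - North: 8+17+24+29+20 = 98
North - Knoll - Pine - Easton - Willow - North: 20+22+27+24+15 = 108
North - Knoll - Pine - Willow - Easton - North: 20+22+17+24+19 = 102
North - Knoll - Easton - Pine - Willow - North: 20+29+27+17+15 = 108
North - Knoll - Willow - Pine - Easton - North: 20+5+17+27+19 = 88
North - Easton - Pine - Knoll - Willow - North: 19+27+22+5+15 = 88
North - Easton - Knoll - Pine - Willow - North: 19+29+22+17+15 = 102
The minimum is 78.
One optimal route: North → Pine → Knoll → Willow → Easton → North (or its reverse).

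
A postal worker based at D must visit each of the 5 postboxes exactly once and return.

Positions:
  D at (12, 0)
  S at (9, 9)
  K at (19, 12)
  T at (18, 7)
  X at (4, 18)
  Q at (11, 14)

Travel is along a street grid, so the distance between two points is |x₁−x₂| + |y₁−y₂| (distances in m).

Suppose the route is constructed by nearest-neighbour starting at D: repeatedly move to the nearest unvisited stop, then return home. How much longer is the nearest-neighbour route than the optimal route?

D: S=12, T=13, Q=15, K=19, X=26 ⇒ S
S: Q=7, T=11, K=13, X=14 ⇒ Q
Q: K=10, X=11, T=14 ⇒ K
K: T=6, X=21 ⇒ T
T: X=25 ⇒ X
NN route D → S → Q → K → T → X → D costs 86.
Optimal: D → S → X → Q → K → T → D costs 66 (by enumerating all 60 distinct tours).
Excess = 86 − 66 = 20.

Excess over optimum: 20 m.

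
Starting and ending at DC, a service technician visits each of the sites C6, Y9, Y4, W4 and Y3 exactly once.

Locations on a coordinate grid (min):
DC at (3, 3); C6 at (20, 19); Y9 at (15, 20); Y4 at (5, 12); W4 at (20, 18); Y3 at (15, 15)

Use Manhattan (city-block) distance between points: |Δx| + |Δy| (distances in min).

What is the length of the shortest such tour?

Shortest round trip = 68 min.

DC→C6→Y9→Y4→W4→Y3→DC: 33+6+18+21+8+24 = 110
DC→C6→Y9→Y4→Y3→W4→DC: 33+6+18+13+8+32 = 110
DC→C6→Y9→W4→Y4→Y3→DC: 33+6+7+21+13+24 = 104
DC→C6→Y9→W4→Y3→Y4→DC: 33+6+7+8+13+11 = 78
DC→C6→Y9→Y3→Y4→W4→DC: 33+6+5+13+21+32 = 110
DC→C6→Y9→Y3→W4→Y4→DC: 33+6+5+8+21+11 = 84
DC→C6→Y4→Y9→W4→Y3→DC: 33+22+18+7+8+24 = 112
DC→C6→Y4→Y9→Y3→W4→DC: 33+22+18+5+8+32 = 118
DC→C6→Y4→W4→Y9→Y3→DC: 33+22+21+7+5+24 = 112
DC→C6→Y4→W4→Y3→Y9→DC: 33+22+21+8+5+29 = 118
DC→C6→Y4→Y3→Y9→W4→DC: 33+22+13+5+7+32 = 112
DC→C6→Y4→Y3→W4→Y9→DC: 33+22+13+8+7+29 = 112
DC→C6→W4→Y9→Y4→Y3→DC: 33+1+7+18+13+24 = 96
DC→C6→W4→Y9→Y3→Y4→DC: 33+1+7+5+13+11 = 70
… (46 more)
DC→Y9→C6→W4→Y3→Y4→DC: 29+6+1+8+13+11 = 68  ← best
The minimum is 68.
One optimal route: DC → Y9 → C6 → W4 → Y3 → Y4 → DC (or its reverse).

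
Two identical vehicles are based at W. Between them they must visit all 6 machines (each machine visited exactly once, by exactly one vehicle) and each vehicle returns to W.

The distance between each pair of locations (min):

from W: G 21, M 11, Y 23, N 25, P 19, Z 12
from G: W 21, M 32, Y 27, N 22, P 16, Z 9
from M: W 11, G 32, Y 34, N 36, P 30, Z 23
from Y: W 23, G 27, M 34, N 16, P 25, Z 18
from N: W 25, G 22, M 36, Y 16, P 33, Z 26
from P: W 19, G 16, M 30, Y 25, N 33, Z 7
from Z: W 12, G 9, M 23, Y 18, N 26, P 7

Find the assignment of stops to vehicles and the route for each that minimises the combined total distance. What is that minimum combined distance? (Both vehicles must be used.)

There are 2^5 − 1 = 31 ways to divide the 6 stops into two non-empty groups. For each, the best each vehicle can do is its own shortest tour through its group:
  {G} + {M, Y, N, P, Z}: 42 + 107 = 149
  {M} + {G, Y, N, P, Z}: 22 + 96 = 118
  {G, M} + {Y, N, P, Z}: 64 + 85 = 149
  {Y} + {G, M, N, P, Z}: 46 + 104 = 150
  {G, Y} + {M, N, P, Z}: 71 + 99 = 170
  {M, Y} + {G, N, P, Z}: 68 + 82 = 150
  … (31 splits in total)
Best: vehicle 1 W → M → W = 22; vehicle 2 W → Y → N → G → P → Z → W = 96; combined 118.

118 min — the smallest possible combined total.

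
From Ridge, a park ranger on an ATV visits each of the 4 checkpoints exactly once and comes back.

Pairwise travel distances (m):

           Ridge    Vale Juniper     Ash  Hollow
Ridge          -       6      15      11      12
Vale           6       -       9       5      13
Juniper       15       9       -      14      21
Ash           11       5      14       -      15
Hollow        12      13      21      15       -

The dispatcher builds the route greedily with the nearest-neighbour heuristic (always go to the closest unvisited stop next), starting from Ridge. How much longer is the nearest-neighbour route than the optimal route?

From Ridge: Vale=6, Ash=11, Hollow=12, Juniper=15 → choose Vale (6).
From Vale: Ash=5, Juniper=9, Hollow=13 → choose Ash (5).
From Ash: Juniper=14, Hollow=15 → choose Juniper (14).
From Juniper: Hollow=21 → choose Hollow (21).
NN route Ridge → Vale → Ash → Juniper → Hollow → Ridge costs 58.
Optimal: Ridge → Vale → Juniper → Ash → Hollow → Ridge costs 56 (by enumerating all 12 distinct tours).
Excess = 58 − 56 = 2.

The nearest-neighbour route is 2 m longer than optimal.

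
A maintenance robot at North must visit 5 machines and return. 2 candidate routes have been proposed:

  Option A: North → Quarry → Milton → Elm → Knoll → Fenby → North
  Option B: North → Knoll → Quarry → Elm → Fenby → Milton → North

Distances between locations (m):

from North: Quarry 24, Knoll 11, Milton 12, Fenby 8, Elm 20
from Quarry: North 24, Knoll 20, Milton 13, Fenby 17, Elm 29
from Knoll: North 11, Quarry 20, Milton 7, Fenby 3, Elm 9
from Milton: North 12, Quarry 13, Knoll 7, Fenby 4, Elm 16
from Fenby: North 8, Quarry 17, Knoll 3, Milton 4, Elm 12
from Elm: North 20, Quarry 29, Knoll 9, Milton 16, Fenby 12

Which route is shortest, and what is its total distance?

Option A: 24 + 13 + 16 + 9 + 3 + 8 = 73
Option B: 11 + 20 + 29 + 12 + 4 + 12 = 88

73 m — Option A is the shortest.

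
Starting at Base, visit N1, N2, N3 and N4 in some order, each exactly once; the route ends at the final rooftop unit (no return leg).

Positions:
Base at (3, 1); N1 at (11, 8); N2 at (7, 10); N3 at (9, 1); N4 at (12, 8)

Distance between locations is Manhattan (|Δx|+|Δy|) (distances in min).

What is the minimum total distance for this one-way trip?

Minimum one-way distance = 23 min.

There are 4! = 24 possible orderings.
Base - N1 - N2 - N3 - N4: 15+6+11+10 = 42
Base - N1 - N2 - N4 - N3: 15+6+7+10 = 38
Base - N1 - N3 - N2 - N4: 15+9+11+7 = 42
Base - N1 - N3 - N4 - N2: 15+9+10+7 = 41
Base - N1 - N4 - N2 - N3: 15+1+7+11 = 34
Base - N1 - N4 - N3 - N2: 15+1+10+11 = 37
Base - N2 - N1 - N3 - N4: 13+6+9+10 = 38
Base - N2 - N1 - N4 - N3: 13+6+1+10 = 30
Base - N2 - N3 - N1 - N4: 13+11+9+1 = 34
Base - N2 - N3 - N4 - N1: 13+11+10+1 = 35
Base - N2 - N4 - N1 - N3: 13+7+1+9 = 30
Base - N2 - N4 - N3 - N1: 13+7+10+9 = 39
Base - N3 - N1 - N2 - N4: 6+9+6+7 = 28
Base - N3 - N1 - N4 - N2: 6+9+1+7 = 23
… (10 more)
The minimum is 23.
One shortest path: Base → N3 → N1 → N4 → N2.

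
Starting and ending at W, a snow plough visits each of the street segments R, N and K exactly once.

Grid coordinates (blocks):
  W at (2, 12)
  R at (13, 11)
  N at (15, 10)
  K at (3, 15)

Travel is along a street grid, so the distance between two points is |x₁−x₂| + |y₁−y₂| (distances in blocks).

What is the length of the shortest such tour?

Minimum total distance: 36 blocks.

W - R - N - K - W: 12+3+17+4 = 36
W - R - K - N - W: 12+14+17+15 = 58
W - N - R - K - W: 15+3+14+4 = 36
The minimum is 36.
One optimal route: W → R → N → K → W (or its reverse).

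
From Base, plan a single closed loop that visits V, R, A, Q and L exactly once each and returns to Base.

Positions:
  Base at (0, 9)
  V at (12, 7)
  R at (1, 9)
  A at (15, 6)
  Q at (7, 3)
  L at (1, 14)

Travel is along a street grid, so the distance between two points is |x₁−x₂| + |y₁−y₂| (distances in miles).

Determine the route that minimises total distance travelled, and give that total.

Base-V-R-A-Q-L-Base: 14+13+17+11+17+6 = 78
Base-V-R-A-L-Q-Base: 14+13+17+22+17+13 = 96
Base-V-R-Q-A-L-Base: 14+13+12+11+22+6 = 78
Base-V-R-Q-L-A-Base: 14+13+12+17+22+18 = 96
Base-V-R-L-A-Q-Base: 14+13+5+22+11+13 = 78
Base-V-R-L-Q-A-Base: 14+13+5+17+11+18 = 78
Base-V-A-R-Q-L-Base: 14+4+17+12+17+6 = 70
Base-V-A-R-L-Q-Base: 14+4+17+5+17+13 = 70
Base-V-A-Q-R-L-Base: 14+4+11+12+5+6 = 52
Base-V-A-Q-L-R-Base: 14+4+11+17+5+1 = 52
Base-V-A-L-R-Q-Base: 14+4+22+5+12+13 = 70
Base-V-A-L-Q-R-Base: 14+4+22+17+12+1 = 70
Base-V-Q-R-A-L-Base: 14+9+12+17+22+6 = 80
Base-V-Q-R-L-A-Base: 14+9+12+5+22+18 = 80
… (46 more)
The minimum is 52.
One optimal route: Base → V → A → Q → R → L → Base (or its reverse).

52 miles — the shortest possible round trip.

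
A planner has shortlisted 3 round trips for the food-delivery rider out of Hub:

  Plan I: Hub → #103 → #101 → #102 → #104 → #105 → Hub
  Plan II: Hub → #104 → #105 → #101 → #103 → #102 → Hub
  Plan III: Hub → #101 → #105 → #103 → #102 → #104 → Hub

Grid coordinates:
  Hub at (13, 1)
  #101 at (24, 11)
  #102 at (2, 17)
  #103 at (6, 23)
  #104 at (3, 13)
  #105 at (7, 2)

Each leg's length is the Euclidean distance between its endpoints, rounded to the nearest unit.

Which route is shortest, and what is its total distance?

82 — Plan III is the shortest.

Plan I: 23 + 22 + 23 + 4 + 12 + 6 = 90
Plan II: 16 + 12 + 19 + 22 + 7 + 19 = 95
Plan III: 15 + 19 + 21 + 7 + 4 + 16 = 82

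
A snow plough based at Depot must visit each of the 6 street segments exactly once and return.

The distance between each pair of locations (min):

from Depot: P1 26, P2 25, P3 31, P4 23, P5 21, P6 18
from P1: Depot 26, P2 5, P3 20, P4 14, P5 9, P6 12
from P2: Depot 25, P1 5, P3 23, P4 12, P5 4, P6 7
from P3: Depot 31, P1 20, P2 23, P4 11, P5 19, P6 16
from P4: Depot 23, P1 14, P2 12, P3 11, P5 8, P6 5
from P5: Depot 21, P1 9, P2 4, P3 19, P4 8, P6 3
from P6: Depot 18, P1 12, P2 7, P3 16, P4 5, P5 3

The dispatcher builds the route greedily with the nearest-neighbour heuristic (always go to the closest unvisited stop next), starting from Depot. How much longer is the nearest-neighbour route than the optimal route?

2 min longer than the optimal tour.

From Depot: P6=18, P5=21, P4=23, P2=25, P1=26, P3=31 → choose P6 (18).
From P6: P5=3, P4=5, P2=7, P1=12, P3=16 → choose P5 (3).
From P5: P2=4, P4=8, P1=9, P3=19 → choose P2 (4).
From P2: P1=5, P4=12, P3=23 → choose P1 (5).
From P1: P4=14, P3=20 → choose P4 (14).
From P4: P3=11 → choose P3 (11).
NN route Depot → P6 → P5 → P2 → P1 → P4 → P3 → Depot costs 86.
Optimal: Depot → P4 → P3 → P1 → P2 → P5 → P6 → Depot costs 84 (by enumerating all 360 distinct tours).
Excess = 86 − 84 = 2.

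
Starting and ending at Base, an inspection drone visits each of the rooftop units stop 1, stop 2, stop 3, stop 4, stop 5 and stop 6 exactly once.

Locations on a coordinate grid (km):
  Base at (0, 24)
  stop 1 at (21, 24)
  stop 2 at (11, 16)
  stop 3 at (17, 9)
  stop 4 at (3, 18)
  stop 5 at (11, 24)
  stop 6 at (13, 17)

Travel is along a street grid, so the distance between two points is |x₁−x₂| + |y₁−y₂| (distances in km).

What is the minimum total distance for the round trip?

74 km — the shortest possible round trip.

Base→stop 1→stop 2→stop 3→stop 4→stop 5→stop 6→Base: 21+18+13+23+14+9+20 = 118
Base→stop 1→stop 2→stop 3→stop 4→stop 6→stop 5→Base: 21+18+13+23+11+9+11 = 106
Base→stop 1→stop 2→stop 3→stop 5→stop 4→stop 6→Base: 21+18+13+21+14+11+20 = 118
Base→stop 1→stop 2→stop 3→stop 5→stop 6→stop 4→Base: 21+18+13+21+9+11+9 = 102
Base→stop 1→stop 2→stop 3→stop 6→stop 4→stop 5→Base: 21+18+13+12+11+14+11 = 100
Base→stop 1→stop 2→stop 3→stop 6→stop 5→stop 4→Base: 21+18+13+12+9+14+9 = 96
Base→stop 1→stop 2→stop 4→stop 3→stop 5→stop 6→Base: 21+18+10+23+21+9+20 = 122
Base→stop 1→stop 2→stop 4→stop 3→stop 6→stop 5→Base: 21+18+10+23+12+9+11 = 104
… (352 more)
Base→stop 4→stop 2→stop 6→stop 3→stop 1→stop 5→Base: 9+10+3+12+19+10+11 = 74  ← best
The minimum is 74.
One optimal route: Base → stop 4 → stop 2 → stop 6 → stop 3 → stop 1 → stop 5 → Base (or its reverse).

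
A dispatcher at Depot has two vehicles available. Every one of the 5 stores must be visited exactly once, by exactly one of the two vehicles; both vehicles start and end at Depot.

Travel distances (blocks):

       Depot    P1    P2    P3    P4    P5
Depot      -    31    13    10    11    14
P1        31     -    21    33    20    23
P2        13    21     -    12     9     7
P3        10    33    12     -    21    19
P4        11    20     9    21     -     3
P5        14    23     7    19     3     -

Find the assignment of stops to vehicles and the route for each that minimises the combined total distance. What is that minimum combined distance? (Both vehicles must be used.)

91 blocks — the smallest possible combined total.

There are 2^4 − 1 = 15 ways to divide the 5 stops into two non-empty groups. For each, the best each vehicle can do is its own shortest tour through its group:
  {P1} + {P2, P3, P4, P5}: 62 + 43 = 105
  {P2} + {P1, P3, P4, P5}: 26 + 80 = 106
  {P1, P2} + {P3, P4, P5}: 65 + 43 = 108
  {P3} + {P1, P2, P4, P5}: 20 + 71 = 91
  {P1, P3} + {P2, P4, P5}: 74 + 34 = 108
  {P2, P3} + {P1, P4, P5}: 35 + 68 = 103
  … (15 splits in total)
Best: vehicle 1 Depot → P3 → Depot = 20; vehicle 2 Depot → P2 → P1 → P4 → P5 → Depot = 71; combined 91.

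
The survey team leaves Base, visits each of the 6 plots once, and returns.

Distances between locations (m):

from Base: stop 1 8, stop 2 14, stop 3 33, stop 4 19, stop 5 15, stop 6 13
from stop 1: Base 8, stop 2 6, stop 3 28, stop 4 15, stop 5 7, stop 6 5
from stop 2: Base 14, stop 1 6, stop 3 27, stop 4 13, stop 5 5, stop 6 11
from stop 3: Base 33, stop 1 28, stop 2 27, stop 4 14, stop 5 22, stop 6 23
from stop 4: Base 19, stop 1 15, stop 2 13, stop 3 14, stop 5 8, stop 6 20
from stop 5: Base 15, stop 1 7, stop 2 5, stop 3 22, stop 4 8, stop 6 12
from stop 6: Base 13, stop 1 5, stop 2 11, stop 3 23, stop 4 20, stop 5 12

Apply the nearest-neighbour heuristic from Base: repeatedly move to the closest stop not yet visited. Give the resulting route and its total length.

Nearest-neighbour total = 84 m; route Base → stop 1 → stop 6 → stop 2 → stop 5 → stop 4 → stop 3 → Base.

Base → [stop 1:8 / stop 6:13 / stop 2:14 / stop 5:15 / stop 4:19 / stop 3:33] → stop 1 (8)
stop 1 → [stop 6:5 / stop 2:6 / stop 5:7 / stop 4:15 / stop 3:28] → stop 6 (5)
stop 6 → [stop 2:11 / stop 5:12 / stop 4:20 / stop 3:23] → stop 2 (11)
stop 2 → [stop 5:5 / stop 4:13 / stop 3:27] → stop 5 (5)
stop 5 → [stop 4:8 / stop 3:22] → stop 4 (8)
stop 4 → [stop 3:14] → stop 3 (14)
Return stop 3→Base: 33.
Total = 8 + 5 + 11 + 5 + 8 + 14 + 33 = 84.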